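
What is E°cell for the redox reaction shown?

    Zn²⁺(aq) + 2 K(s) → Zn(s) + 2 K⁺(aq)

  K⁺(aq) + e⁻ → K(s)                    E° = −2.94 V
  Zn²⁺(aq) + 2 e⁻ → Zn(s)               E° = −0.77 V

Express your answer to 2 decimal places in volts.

Zn²⁺(aq) gains electrons, so the Zn²⁺/Zn couple is the cathode; the K⁺/K couple is the anode.
E°cell = E°(cathode) − E°(anode) = −0.77 − (−2.94) = +2.17 V.

+2.17 V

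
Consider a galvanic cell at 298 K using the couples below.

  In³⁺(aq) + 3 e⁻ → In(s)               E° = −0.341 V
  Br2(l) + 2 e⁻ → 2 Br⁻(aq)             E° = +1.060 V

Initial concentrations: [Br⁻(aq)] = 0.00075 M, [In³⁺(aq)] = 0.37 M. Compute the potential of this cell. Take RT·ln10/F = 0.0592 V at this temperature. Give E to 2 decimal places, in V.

+1.59 V

The Br₂/Br⁻ couple has the more positive E°, so it is the cathode; In³⁺/In is the anode.
E°cell = +1.060 − (−0.341) = +1.401 V, with n = 6 electrons transferred.
For the overall reaction 3 Br2(l) + 2 In(s) → 6 Br⁻(aq) + 2 In³⁺(aq), Q = [Br⁻(aq)]^6·[In³⁺(aq)]^2 = 2.44×10^−20, giving log Q = −19.613.
By the Nernst equation, E = +1.401 − (0.0592/6)·(−19.613) = +1.59 V.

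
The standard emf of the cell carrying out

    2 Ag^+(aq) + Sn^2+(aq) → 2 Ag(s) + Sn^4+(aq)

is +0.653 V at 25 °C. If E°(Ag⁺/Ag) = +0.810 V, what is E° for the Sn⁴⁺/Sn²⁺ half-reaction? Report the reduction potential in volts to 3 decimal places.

+0.157 V

In the reaction as written the Ag⁺/Ag couple is reduced (cathode) and Sn⁴⁺/Sn²⁺ is oxidized (anode), so E°cell = E°(Ag⁺/Ag) − E°(Sn⁴⁺/Sn²⁺).
E°(Sn⁴⁺/Sn²⁺) = E°(cathode) − E°cell = +0.810 − (+0.653) = +0.157 V.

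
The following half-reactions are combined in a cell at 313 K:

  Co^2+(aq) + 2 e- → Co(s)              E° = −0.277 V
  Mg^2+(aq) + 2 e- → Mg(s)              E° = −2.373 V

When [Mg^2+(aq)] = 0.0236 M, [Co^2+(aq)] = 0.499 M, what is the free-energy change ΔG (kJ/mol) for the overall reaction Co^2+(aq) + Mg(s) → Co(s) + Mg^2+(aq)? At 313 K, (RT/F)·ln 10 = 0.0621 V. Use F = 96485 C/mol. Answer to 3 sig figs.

With Co²⁺/Co reduced at the cathode, E°cell = −0.277 − (−2.373) = +2.096 V and n = 2.
Q = [Mg^2+(aq)] / [Co^2+(aq)] = 0.0473, so log Q = −1.325 and E = +2.096 − (0.0621/2)(−1.325) = +2.1371 V.
Then ΔG = −nFE = −2 × 96485 × +2.1371 J/mol = −412 kJ/mol.

−412 kJ/mol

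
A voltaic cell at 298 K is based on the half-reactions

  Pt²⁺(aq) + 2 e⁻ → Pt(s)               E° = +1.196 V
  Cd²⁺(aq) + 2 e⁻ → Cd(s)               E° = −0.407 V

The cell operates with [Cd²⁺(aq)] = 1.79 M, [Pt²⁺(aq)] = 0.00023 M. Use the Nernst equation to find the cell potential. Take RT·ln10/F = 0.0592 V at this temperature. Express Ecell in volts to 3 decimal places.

The Pt²⁺/Pt couple has the more positive E°, so it is the cathode; Cd²⁺/Cd is the anode.
E°cell = E°cat − E°an = +1.196 − (−0.407) = +1.603 V; n = 2.
The balanced reaction is Pt²⁺(aq) + Cd(s) → Pt(s) + Cd²⁺(aq), so Q = [Cd²⁺(aq)] / [Pt²⁺(aq)] = 7.78×10^3 and log Q = 3.891.
By the Nernst equation, E = +1.603 − (0.0592/2)·(3.891) = +1.488 V.

+1.488 V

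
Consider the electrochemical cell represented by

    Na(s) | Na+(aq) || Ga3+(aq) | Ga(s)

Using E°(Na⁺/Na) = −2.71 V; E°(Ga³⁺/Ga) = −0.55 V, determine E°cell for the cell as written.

By convention the left-hand electrode in cell notation is the anode (oxidation) and the right-hand electrode is the cathode (reduction).
E°cell = E°(right) − E°(left) = −0.55 − (−2.71) = +2.16 V.

+2.16 V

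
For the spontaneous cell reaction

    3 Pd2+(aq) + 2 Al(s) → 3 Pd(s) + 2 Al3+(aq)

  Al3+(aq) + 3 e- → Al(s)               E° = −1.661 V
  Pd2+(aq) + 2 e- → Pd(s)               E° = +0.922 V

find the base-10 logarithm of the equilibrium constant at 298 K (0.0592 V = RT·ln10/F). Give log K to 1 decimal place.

The Pd²⁺/Pd couple is reduced (cathode); E°cell = +0.922 − (−1.661) = +2.583 V with n = 6.
At equilibrium E = 0, so log K = nE°cell / 0.0592 = (6)(+2.583) / 0.0592 = 261.8.

log K = 261.8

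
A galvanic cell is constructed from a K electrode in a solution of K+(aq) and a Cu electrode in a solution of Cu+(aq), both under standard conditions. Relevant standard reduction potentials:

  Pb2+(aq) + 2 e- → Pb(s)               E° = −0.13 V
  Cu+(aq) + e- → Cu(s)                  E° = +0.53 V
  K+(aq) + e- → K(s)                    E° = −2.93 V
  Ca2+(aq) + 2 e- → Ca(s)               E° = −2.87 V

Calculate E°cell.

+3.46 V

Of the two couples in this cell, the one with the more positive reduction potential is reduced at the cathode: here that is Cu⁺/Cu (+0.53 V); K⁺/K (−2.93 V) is the anode.
E°cell = E°(cathode) − E°(anode) = +0.53 − (−2.93) = +3.46 V.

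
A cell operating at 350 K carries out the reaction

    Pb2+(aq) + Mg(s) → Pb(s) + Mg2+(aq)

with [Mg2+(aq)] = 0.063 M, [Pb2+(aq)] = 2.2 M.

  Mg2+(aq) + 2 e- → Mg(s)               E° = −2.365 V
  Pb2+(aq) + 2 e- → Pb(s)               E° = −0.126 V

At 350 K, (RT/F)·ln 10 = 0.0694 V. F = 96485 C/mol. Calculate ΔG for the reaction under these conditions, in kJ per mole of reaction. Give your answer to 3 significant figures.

−442 kJ/mol

The standard cell potential is −0.126 − (−2.365) = +2.239 V, with n = 2 electrons in the balanced equation.
The reaction quotient is [Mg2+(aq)] / [Pb2+(aq)] = 0.0286; by Nernst, E = +2.239 − (0.0694/2)(−1.543) = +2.2925 V.
ΔG = −nFE = −(2)(96485)(+2.2925) J/mol = −442 kJ/mol.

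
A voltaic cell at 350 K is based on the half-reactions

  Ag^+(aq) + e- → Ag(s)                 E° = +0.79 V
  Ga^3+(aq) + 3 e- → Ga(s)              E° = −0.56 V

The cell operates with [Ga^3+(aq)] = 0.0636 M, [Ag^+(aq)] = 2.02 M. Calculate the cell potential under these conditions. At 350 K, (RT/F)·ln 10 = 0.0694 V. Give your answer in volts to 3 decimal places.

+1.399 V

Since E°(Ag⁺/Ag) > E°(Ga³⁺/Ga), Ag⁺/Ag serves as the cathode.
E°cell = +0.79 − (−0.56) = +1.35 V, with n = 3 electrons transferred.
For the overall reaction 3 Ag^+(aq) + Ga(s) → 3 Ag(s) + Ga^3+(aq), Q = [Ga^3+(aq)] / [Ag^+(aq)]^3 = 0.00772, giving log Q = −2.113.
By the Nernst equation, E = +1.35 − (0.0694/3)·(−2.113) = +1.399 V.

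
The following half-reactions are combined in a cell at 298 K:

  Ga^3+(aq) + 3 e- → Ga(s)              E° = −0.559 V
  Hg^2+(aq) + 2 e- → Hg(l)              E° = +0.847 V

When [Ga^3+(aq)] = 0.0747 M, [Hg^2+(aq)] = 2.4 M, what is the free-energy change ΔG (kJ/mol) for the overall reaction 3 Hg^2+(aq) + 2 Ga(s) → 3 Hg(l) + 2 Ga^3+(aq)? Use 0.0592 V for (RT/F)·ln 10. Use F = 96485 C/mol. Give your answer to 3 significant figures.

E°cell = +0.847 − (−0.559) = +1.406 V; the balanced reaction transfers n = 6 electrons.
Here Q = [Ga^3+(aq)]^2 / [Hg^2+(aq)]^3 = 0.000404 (log Q = −3.394), giving E = +1.406 − (0.0592/6)·(−3.394) = +1.4395 V.
Finally ΔG = −nFE = −(6)(96485 C/mol)(+1.4395 V) = −833 kJ/mol.

−833 kJ/mol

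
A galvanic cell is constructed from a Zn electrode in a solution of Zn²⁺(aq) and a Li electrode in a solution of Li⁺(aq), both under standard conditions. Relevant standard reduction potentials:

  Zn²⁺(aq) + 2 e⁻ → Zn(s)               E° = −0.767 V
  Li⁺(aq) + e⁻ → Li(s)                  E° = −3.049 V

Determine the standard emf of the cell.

Of the two couples in this cell, the one with the more positive reduction potential is reduced at the cathode: here that is Zn²⁺/Zn (−0.767 V); Li⁺/Li (−3.049 V) is the anode.
E°cell = E°(cathode) − E°(anode) = −0.767 − (−3.049) = +2.282 V.

+2.282 V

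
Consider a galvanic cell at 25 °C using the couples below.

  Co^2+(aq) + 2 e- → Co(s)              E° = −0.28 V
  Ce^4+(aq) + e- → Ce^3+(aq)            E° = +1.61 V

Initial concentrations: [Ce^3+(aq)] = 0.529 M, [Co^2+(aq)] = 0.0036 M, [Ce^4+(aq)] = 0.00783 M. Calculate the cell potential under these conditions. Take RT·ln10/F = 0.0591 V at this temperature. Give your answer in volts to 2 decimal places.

+1.85 V

Since E°(Ce⁴⁺/Ce³⁺) > E°(Co²⁺/Co), Ce⁴⁺/Ce³⁺ serves as the cathode.
E°cell = E°cat − E°an = +1.61 − (−0.28) = +1.89 V; n = 2.
For the overall reaction 2 Ce^4+(aq) + Co(s) → 2 Ce^3+(aq) + Co^2+(aq), Q = ([Ce^3+(aq)]^2·[Co^2+(aq)]) / [Ce^4+(aq)]^2 = 16.4, giving log Q = 1.216.
By the Nernst equation, E = +1.89 − (0.0591/2)·(1.216) = +1.85 V.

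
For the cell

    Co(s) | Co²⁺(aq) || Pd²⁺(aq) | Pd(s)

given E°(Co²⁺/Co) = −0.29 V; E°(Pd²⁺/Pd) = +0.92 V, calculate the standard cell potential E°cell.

+1.21 V

By convention the left-hand electrode in cell notation is the anode (oxidation) and the right-hand electrode is the cathode (reduction).
E°cell = E°(right) − E°(left) = +0.92 − (−0.29) = +1.21 V.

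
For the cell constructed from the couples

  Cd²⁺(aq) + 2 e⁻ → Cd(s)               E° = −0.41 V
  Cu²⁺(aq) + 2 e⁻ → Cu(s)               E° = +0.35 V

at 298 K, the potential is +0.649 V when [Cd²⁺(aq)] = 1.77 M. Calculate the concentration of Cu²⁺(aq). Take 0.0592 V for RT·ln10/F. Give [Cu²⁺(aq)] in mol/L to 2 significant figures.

0.00031 M

Cu²⁺/Cu is the cathode (higher E°); E°cell = +0.35 − (−0.41) = +0.76 V with n = 2.
Rearranging E = E° − (0.0592/n)·log Q gives log Q = 2(+0.76 − (+0.649))/0.0592 = 3.750.
The balanced reaction is Cu²⁺(aq) + Cd(s) → Cu(s) + Cd²⁺(aq), so Q = [Cd²⁺(aq)] / [Cu²⁺(aq)].
Isolating [Cu²⁺(aq)] in Q = 10^{3.750} yields log [Cu²⁺(aq)] = −3.502, i.e. 0.00031 M.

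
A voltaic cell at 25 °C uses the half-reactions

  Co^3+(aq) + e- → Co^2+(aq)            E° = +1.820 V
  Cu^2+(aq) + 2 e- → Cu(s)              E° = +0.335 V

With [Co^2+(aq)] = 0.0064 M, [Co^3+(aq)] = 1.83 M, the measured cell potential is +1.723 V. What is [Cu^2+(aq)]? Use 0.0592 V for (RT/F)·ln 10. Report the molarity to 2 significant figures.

0.00074 M

With Co³⁺/Co²⁺ at the cathode and Cu²⁺/Cu at the anode, E°cell = +1.820 − (+0.335) = +1.485 V (n = 2).
From the Nernst equation, log Q = n(E° − E)/0.0592 = 2·(+1.485 − (+1.723))/0.0592 = −8.041.
For 2 Co^3+(aq) + Cu(s) → 2 Co^2+(aq) + Cu^2+(aq), the reaction quotient is Q = ([Co^2+(aq)]^2·[Cu^2+(aq)]) / [Co^3+(aq)]^2.
Isolating [Cu^2+(aq)] in Q = 10^{−8.041} yields log [Cu^2+(aq)] = −3.128, i.e. 0.00074 M.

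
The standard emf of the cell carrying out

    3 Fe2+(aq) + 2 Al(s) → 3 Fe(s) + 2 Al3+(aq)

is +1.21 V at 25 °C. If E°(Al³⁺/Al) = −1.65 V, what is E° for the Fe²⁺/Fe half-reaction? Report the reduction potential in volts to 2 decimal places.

In the reaction as written the Fe²⁺/Fe couple is reduced (cathode) and Al³⁺/Al is oxidized (anode), so E°cell = E°(Fe²⁺/Fe) − E°(Al³⁺/Al).
E°(Fe²⁺/Fe) = E°cell + E°(anode) = +1.21 + (−1.65) = −0.44 V.

−0.44 V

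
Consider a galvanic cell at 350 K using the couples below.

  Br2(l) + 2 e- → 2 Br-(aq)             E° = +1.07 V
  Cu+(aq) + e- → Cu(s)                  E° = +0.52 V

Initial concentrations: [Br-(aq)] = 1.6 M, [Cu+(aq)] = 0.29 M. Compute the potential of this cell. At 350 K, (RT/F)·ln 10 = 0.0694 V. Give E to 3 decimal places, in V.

+0.573 V

Br₂/Br⁻ is reduced (cathode, E° = +1.07 V) and Cu⁺/Cu is oxidized (anode).
E°cell = +1.07 − (+0.52) = +0.55 V, with n = 2 electrons transferred.
The balanced reaction is Br2(l) + 2 Cu(s) → 2 Br-(aq) + 2 Cu+(aq), so Q = [Br-(aq)]^2·[Cu+(aq)]^2 = 0.215 and log Q = −0.667.
Applying E = E° − (RT ln10/nF)·log Q gives +0.55 − (0.0694/2)(−0.667) = +0.573 V.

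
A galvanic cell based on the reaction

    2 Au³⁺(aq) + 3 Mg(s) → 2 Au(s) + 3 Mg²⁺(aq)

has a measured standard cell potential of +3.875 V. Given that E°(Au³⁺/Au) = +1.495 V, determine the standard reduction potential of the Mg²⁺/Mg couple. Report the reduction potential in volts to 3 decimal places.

−2.380 V

In the reaction as written the Au³⁺/Au couple is reduced (cathode) and Mg²⁺/Mg is oxidized (anode), so E°cell = E°(Au³⁺/Au) − E°(Mg²⁺/Mg).
E°(Mg²⁺/Mg) = E°(cathode) − E°cell = +1.495 − (+3.875) = −2.380 V.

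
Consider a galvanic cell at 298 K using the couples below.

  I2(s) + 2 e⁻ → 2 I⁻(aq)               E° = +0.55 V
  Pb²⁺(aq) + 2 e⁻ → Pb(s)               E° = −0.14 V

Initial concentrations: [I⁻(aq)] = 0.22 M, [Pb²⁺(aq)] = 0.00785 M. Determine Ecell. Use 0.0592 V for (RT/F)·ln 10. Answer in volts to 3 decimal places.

+0.791 V

The I₂/I⁻ couple has the more positive E°, so it is the cathode; Pb²⁺/Pb is the anode.
E°cell = E°cat − E°an = +0.55 − (−0.14) = +0.69 V; n = 2.
Balancing gives I2(s) + Pb(s) → 2 I⁻(aq) + Pb²⁺(aq); hence Q = [I⁻(aq)]^2·[Pb²⁺(aq)] = 0.00038 (log Q = −3.420).
By the Nernst equation, E = +0.69 − (0.0592/2)·(−3.420) = +0.791 V.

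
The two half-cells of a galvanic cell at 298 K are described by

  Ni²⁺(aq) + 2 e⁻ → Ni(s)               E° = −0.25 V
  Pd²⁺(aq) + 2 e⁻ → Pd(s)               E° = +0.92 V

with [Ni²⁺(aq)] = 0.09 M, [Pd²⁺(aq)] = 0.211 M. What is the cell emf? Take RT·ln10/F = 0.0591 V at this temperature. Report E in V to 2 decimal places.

+1.18 V

Pd²⁺/Pd is reduced (cathode, E° = +0.92 V) and Ni²⁺/Ni is oxidized (anode).
E°cell = +0.92 − (−0.25) = +1.17 V, with n = 2 electrons transferred.
The balanced reaction is Pd²⁺(aq) + Ni(s) → Pd(s) + Ni²⁺(aq), so Q = [Ni²⁺(aq)] / [Pd²⁺(aq)] = 0.427 and log Q = −0.370.
By the Nernst equation, E = +1.17 − (0.0591/2)·(−0.370) = +1.18 V.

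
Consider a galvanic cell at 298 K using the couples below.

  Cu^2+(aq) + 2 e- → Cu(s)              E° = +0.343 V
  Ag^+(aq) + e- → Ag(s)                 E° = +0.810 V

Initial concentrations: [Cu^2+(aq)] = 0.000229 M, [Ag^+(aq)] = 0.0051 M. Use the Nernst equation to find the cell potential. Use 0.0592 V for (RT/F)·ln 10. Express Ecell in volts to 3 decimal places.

Since E°(Ag⁺/Ag) > E°(Cu²⁺/Cu), Ag⁺/Ag serves as the cathode.
E°cell = E°cat − E°an = +0.810 − (+0.343) = +0.467 V; n = 2.
For the overall reaction 2 Ag^+(aq) + Cu(s) → 2 Ag(s) + Cu^2+(aq), Q = [Cu^2+(aq)] / [Ag^+(aq)]^2 = 8.8, giving log Q = 0.945.
By the Nernst equation, E = +0.467 − (0.0592/2)·(0.945) = +0.439 V.

+0.439 V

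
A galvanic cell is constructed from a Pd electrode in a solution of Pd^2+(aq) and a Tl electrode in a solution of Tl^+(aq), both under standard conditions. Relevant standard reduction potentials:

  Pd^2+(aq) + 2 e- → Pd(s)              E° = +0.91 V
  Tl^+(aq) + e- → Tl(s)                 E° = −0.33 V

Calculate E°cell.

+1.24 V

The Pd²⁺/Pd couple has the higher E°, so Pd ion is reduced (cathode) and Tl is oxidized (anode).
E°cell = E°(cathode) − E°(anode) = +0.91 − (−0.33) = +1.24 V.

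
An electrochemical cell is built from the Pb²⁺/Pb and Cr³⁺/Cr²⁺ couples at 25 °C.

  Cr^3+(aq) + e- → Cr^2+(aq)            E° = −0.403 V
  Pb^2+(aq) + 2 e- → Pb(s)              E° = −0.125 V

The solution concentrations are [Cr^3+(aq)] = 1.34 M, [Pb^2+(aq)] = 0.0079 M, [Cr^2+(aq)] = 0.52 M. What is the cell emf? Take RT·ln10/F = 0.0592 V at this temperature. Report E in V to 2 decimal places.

+0.19 V

Since E°(Pb²⁺/Pb) > E°(Cr³⁺/Cr²⁺), Pb²⁺/Pb serves as the cathode.
E°cell = −0.125 − (−0.403) = +0.278 V, with n = 2 electrons transferred.
For the overall reaction Pb^2+(aq) + 2 Cr^2+(aq) → Pb(s) + 2 Cr^3+(aq), Q = [Cr^3+(aq)]^2 / ([Pb^2+(aq)]·[Cr^2+(aq)]^2) = 841, giving log Q = 2.925.
By the Nernst equation, E = +0.278 − (0.0592/2)·(2.925) = +0.19 V.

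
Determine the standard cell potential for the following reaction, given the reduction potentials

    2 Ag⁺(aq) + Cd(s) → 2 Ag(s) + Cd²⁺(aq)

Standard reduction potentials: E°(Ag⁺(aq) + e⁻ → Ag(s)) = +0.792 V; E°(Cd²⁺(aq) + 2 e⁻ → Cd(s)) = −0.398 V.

+1.190 V

In the reaction as written, Ag⁺(aq) is reduced (cathode) and Cd²⁺(aq) is produced by oxidation at the anode.
E°cell = E°(cathode) − E°(anode) = +0.792 − (−0.398) = +1.190 V.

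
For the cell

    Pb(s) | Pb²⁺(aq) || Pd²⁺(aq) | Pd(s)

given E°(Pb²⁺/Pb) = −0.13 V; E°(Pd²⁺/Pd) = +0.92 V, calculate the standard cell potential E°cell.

By convention the left-hand electrode in cell notation is the anode (oxidation) and the right-hand electrode is the cathode (reduction).
E°cell = E°(right) − E°(left) = +0.92 − (−0.13) = +1.05 V.

+1.05 V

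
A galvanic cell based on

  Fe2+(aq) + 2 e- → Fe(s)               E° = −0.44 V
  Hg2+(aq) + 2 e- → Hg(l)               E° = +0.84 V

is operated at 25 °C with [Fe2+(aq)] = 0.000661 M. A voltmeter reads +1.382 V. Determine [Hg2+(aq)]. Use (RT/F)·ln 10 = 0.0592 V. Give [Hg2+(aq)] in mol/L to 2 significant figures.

1.8 M

The Hg²⁺/Hg couple has the larger reduction potential, so it is the cathode: E°cell = +0.84 − (−0.44) = +1.28 V and n = 2.
Since E = E° − (0.0592/n)·log Q, log Q = n(E° − E)/0.0592 = −3.446.
For Hg2+(aq) + Fe(s) → Hg(l) + Fe2+(aq), the reaction quotient is Q = [Fe2+(aq)] / [Hg2+(aq)].
Isolating [Hg2+(aq)] in Q = 10^{−3.446} yields log [Hg2+(aq)] = 0.266, i.e. 1.8 M.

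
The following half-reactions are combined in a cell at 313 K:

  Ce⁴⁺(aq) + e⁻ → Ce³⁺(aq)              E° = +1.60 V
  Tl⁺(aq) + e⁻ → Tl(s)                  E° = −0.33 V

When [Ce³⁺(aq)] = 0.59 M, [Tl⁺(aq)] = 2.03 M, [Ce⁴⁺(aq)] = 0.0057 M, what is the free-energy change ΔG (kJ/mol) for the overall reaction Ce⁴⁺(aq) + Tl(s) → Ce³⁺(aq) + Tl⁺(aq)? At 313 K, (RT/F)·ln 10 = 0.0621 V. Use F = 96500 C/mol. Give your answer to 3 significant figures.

−172 kJ/mol

E°cell = +1.60 − (−0.33) = +1.93 V; the balanced reaction transfers n = 1 electron.
Here Q = ([Ce³⁺(aq)]·[Tl⁺(aq)]) / [Ce⁴⁺(aq)] = 210 (log Q = 2.322), giving E = +1.93 − (0.0621/1)·(2.322) = +1.7858 V.
Then ΔG = −nFE = −1 × 96500 × +1.7858 J/mol = −172 kJ/mol.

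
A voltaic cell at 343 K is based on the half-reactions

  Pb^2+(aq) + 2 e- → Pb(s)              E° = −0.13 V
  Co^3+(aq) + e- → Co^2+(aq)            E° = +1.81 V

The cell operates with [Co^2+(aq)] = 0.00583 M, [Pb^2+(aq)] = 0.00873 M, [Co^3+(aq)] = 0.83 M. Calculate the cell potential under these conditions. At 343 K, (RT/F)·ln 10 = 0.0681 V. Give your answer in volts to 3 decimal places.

Co³⁺/Co²⁺ is reduced (cathode, E° = +1.81 V) and Pb²⁺/Pb is oxidized (anode).
E°cell = +1.81 − (−0.13) = +1.94 V, with n = 2 electrons transferred.
For the overall reaction 2 Co^3+(aq) + Pb(s) → 2 Co^2+(aq) + Pb^2+(aq), Q = ([Co^2+(aq)]^2·[Pb^2+(aq)]) / [Co^3+(aq)]^2 = 4.31×10^−7, giving log Q = −6.366.
By the Nernst equation, E = +1.94 − (0.0681/2)·(−6.366) = +2.157 V.

+2.157 V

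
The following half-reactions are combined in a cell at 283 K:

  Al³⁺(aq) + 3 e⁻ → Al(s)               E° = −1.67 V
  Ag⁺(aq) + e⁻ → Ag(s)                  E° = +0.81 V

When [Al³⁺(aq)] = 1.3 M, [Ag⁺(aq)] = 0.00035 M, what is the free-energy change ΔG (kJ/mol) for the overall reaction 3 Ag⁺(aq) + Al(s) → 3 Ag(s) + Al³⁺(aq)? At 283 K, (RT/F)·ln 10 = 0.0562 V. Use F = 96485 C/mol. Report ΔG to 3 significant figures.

−661 kJ/mol

E°cell = +0.81 − (−1.67) = +2.48 V; the balanced reaction transfers n = 3 electrons.
Here Q = [Al³⁺(aq)] / [Ag⁺(aq)]^3 = 3.03×10^10 (log Q = 10.482), giving E = +2.48 − (0.0562/3)·(10.482) = +2.2836 V.
Finally ΔG = −nFE = −(3)(96485 C/mol)(+2.2836 V) = −661 kJ/mol.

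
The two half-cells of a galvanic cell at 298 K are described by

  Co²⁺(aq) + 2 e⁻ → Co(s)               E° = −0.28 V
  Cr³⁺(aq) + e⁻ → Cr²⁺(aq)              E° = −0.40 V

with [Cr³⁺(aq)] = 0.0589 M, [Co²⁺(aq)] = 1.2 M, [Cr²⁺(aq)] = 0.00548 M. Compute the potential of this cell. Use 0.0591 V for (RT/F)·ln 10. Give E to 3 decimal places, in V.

The Co²⁺/Co couple has the more positive E°, so it is the cathode; Cr³⁺/Cr²⁺ is the anode.
E°cell = E°cat − E°an = −0.28 − (−0.40) = +0.12 V; n = 2.
For the overall reaction Co²⁺(aq) + 2 Cr²⁺(aq) → Co(s) + 2 Cr³⁺(aq), Q = [Cr³⁺(aq)]^2 / ([Co²⁺(aq)]·[Cr²⁺(aq)]^2) = 96.3, giving log Q = 1.983.
By the Nernst equation, E = +0.12 − (0.0591/2)·(1.983) = +0.061 V.

+0.061 V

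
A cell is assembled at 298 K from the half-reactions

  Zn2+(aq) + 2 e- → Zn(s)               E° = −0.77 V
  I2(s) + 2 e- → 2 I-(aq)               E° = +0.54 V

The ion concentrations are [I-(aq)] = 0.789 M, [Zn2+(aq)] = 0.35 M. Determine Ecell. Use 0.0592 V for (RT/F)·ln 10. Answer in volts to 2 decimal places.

+1.33 V

Since E°(I₂/I⁻) > E°(Zn²⁺/Zn), I₂/I⁻ serves as the cathode.
E°cell = +0.54 − (−0.77) = +1.31 V, with n = 2 electrons transferred.
For the overall reaction I2(s) + Zn(s) → 2 I-(aq) + Zn2+(aq), Q = [I-(aq)]^2·[Zn2+(aq)] = 0.218, giving log Q = −0.662.
Applying E = E° − (RT ln10/nF)·log Q gives +1.31 − (0.0592/2)(−0.662) = +1.33 V.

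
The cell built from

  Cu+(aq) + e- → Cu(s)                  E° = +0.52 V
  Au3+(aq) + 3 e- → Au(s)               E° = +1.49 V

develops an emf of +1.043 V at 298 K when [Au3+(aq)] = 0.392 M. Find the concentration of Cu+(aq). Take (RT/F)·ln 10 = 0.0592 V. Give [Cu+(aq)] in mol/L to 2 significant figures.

With Au³⁺/Au at the cathode and Cu⁺/Cu at the anode, E°cell = +1.49 − (+0.52) = +0.97 V (n = 3).
Since E = E° − (0.0592/n)·log Q, log Q = n(E° − E)/0.0592 = −3.699.
For Au3+(aq) + 3 Cu(s) → Au(s) + 3 Cu+(aq), the reaction quotient is Q = [Cu+(aq)]^3 / [Au3+(aq)].
Solving for the unknown gives log [Cu+(aq)] = −1.369, so [Cu+(aq)] ≈ 0.043 M.

0.043 M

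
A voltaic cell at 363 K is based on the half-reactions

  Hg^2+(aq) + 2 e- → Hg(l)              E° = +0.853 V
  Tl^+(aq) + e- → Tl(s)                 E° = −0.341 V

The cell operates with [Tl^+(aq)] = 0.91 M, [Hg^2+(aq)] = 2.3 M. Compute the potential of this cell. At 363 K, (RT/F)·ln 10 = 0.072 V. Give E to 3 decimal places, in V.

+1.210 V

Hg²⁺/Hg is reduced (cathode, E° = +0.853 V) and Tl⁺/Tl is oxidized (anode).
E°cell = E°cat − E°an = +0.853 − (−0.341) = +1.194 V; n = 2.
Balancing gives Hg^2+(aq) + 2 Tl(s) → Hg(l) + 2 Tl^+(aq); hence Q = [Tl^+(aq)]^2 / [Hg^2+(aq)] = 0.36 (log Q = −0.444).
Applying E = E° − (RT ln10/nF)·log Q gives +1.194 − (0.072/2)(−0.444) = +1.210 V.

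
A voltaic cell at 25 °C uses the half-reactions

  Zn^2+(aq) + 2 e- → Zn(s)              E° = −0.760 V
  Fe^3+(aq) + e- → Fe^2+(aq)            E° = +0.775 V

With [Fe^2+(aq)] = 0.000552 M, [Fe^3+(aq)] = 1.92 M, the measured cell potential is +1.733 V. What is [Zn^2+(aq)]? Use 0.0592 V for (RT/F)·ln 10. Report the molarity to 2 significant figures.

2.5 M

The Fe³⁺/Fe²⁺ couple has the larger reduction potential, so it is the cathode: E°cell = +0.775 − (−0.760) = +1.535 V and n = 2.
Since E = E° − (0.0592/n)·log Q, log Q = n(E° − E)/0.0592 = −6.689.
Balancing electrons gives 2 Fe^3+(aq) + Zn(s) → 2 Fe^2+(aq) + Zn^2+(aq); thus Q = ([Fe^2+(aq)]^2·[Zn^2+(aq)]) / [Fe^3+(aq)]^2.
Solving for the unknown gives log [Zn^2+(aq)] = 0.394, so [Zn^2+(aq)] ≈ 2.5 M.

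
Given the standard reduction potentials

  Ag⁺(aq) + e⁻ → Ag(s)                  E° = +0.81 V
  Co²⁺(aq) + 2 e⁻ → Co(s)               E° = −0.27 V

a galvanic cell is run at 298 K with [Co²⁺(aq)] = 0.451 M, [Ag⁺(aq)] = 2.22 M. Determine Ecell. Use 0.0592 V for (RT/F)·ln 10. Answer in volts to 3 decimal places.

+1.111 V

The Ag⁺/Ag couple has the more positive E°, so it is the cathode; Co²⁺/Co is the anode.
The standard potential is +0.81 − (−0.27) = +1.08 V and the balanced reaction transfers n = 2 electrons.
The balanced reaction is 2 Ag⁺(aq) + Co(s) → 2 Ag(s) + Co²⁺(aq), so Q = [Co²⁺(aq)] / [Ag⁺(aq)]^2 = 0.0915 and log Q = −1.039.
Applying E = E° − (RT ln10/nF)·log Q gives +1.08 − (0.0592/2)(−1.039) = +1.111 V.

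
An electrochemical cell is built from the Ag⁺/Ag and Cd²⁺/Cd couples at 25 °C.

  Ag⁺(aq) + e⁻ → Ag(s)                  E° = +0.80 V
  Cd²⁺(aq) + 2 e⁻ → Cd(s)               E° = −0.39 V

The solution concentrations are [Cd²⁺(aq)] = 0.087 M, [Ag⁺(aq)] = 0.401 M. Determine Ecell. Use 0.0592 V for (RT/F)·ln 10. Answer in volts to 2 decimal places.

The Ag⁺/Ag couple has the more positive E°, so it is the cathode; Cd²⁺/Cd is the anode.
The standard potential is +0.80 − (−0.39) = +1.19 V and the balanced reaction transfers n = 2 electrons.
The balanced reaction is 2 Ag⁺(aq) + Cd(s) → 2 Ag(s) + Cd²⁺(aq), so Q = [Cd²⁺(aq)] / [Ag⁺(aq)]^2 = 0.541 and log Q = −0.267.
E = E° − (0.0592/n)·log Q = +1.19 − (0.0592/2)(−0.267) = +1.20 V.

+1.20 V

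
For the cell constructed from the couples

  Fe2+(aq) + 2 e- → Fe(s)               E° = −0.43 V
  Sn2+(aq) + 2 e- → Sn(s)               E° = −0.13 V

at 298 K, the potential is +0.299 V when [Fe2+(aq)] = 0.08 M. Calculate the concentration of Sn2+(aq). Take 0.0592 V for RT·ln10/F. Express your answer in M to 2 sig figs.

0.074 M

The Sn²⁺/Sn couple has the larger reduction potential, so it is the cathode: E°cell = −0.13 − (−0.43) = +0.30 V and n = 2.
Since E = E° − (0.0592/n)·log Q, log Q = n(E° − E)/0.0592 = 0.034.
For Sn2+(aq) + Fe(s) → Sn(s) + Fe2+(aq), the reaction quotient is Q = [Fe2+(aq)] / [Sn2+(aq)].
Solving for the unknown gives log [Sn2+(aq)] = −1.131, so [Sn2+(aq)] ≈ 0.074 M.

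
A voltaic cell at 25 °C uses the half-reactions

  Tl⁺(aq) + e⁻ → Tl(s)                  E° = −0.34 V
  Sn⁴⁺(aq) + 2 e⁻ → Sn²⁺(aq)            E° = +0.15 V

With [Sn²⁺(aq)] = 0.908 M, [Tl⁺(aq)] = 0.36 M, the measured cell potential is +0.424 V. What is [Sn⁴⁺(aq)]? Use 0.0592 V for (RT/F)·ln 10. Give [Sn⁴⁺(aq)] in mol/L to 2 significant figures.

With Sn⁴⁺/Sn²⁺ at the cathode and Tl⁺/Tl at the anode, E°cell = +0.15 − (−0.34) = +0.49 V (n = 2).
Since E = E° − (0.0592/n)·log Q, log Q = n(E° − E)/0.0592 = 2.230.
Balancing electrons gives Sn⁴⁺(aq) + 2 Tl(s) → Sn²⁺(aq) + 2 Tl⁺(aq); thus Q = ([Sn²⁺(aq)]·[Tl⁺(aq)]^2) / [Sn⁴⁺(aq)].
Isolating [Sn⁴⁺(aq)] in Q = 10^{2.230} yields log [Sn⁴⁺(aq)] = −3.159, i.e. 0.00069 M.

0.00069 M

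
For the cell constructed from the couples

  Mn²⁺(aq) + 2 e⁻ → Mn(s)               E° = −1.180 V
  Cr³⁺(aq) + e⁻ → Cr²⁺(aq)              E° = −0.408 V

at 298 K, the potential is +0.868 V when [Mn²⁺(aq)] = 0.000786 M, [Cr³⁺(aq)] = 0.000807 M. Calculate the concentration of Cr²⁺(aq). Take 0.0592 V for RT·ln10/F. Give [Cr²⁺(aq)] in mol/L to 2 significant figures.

Cr³⁺/Cr²⁺ is the cathode (higher E°); E°cell = −0.408 − (−1.180) = +0.772 V with n = 2.
Rearranging E = E° − (0.0592/n)·log Q gives log Q = 2(+0.772 − (+0.868))/0.0592 = −3.243.
The balanced reaction is 2 Cr³⁺(aq) + Mn(s) → 2 Cr²⁺(aq) + Mn²⁺(aq), so Q = ([Cr²⁺(aq)]^2·[Mn²⁺(aq)]) / [Cr³⁺(aq)]^2.
Isolating [Cr²⁺(aq)] in Q = 10^{−3.243} yields log [Cr²⁺(aq)] = −3.162, i.e. 0.00069 M.

0.00069 M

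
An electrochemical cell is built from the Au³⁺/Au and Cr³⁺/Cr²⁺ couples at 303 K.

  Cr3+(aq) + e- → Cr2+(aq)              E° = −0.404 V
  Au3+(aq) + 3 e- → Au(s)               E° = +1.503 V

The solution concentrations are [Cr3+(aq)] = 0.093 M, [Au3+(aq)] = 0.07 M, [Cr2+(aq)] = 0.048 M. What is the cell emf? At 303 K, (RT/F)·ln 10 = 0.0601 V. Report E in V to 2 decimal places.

The Au³⁺/Au couple has the more positive E°, so it is the cathode; Cr³⁺/Cr²⁺ is the anode.
E°cell = +1.503 − (−0.404) = +1.907 V, with n = 3 electrons transferred.
Balancing gives Au3+(aq) + 3 Cr2+(aq) → Au(s) + 3 Cr3+(aq); hence Q = [Cr3+(aq)]^3 / ([Au3+(aq)]·[Cr2+(aq)]^3) = 104 (log Q = 2.017).
E = E° − (0.0601/n)·log Q = +1.907 − (0.0601/3)(2.017) = +1.87 V.

+1.87 V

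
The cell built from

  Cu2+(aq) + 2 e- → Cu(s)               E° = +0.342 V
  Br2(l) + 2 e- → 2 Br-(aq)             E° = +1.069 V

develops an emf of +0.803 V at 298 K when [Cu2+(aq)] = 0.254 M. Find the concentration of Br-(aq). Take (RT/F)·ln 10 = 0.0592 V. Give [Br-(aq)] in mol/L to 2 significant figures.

0.10 M

With Br₂/Br⁻ at the cathode and Cu²⁺/Cu at the anode, E°cell = +1.069 − (+0.342) = +0.727 V (n = 2).
Since E = E° − (0.0592/n)·log Q, log Q = n(E° − E)/0.0592 = −2.568.
Balancing electrons gives Br2(l) + Cu(s) → 2 Br-(aq) + Cu2+(aq); thus Q = [Br-(aq)]^2·[Cu2+(aq)].
Substituting the known concentrations and solving, log [Br-(aq)] = −0.986 and [Br-(aq)] = 0.10 M.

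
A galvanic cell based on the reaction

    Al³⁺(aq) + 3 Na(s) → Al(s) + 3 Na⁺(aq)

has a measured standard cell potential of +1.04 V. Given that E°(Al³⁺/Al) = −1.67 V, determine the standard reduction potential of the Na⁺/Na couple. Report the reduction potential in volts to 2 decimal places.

In the reaction as written the Al³⁺/Al couple is reduced (cathode) and Na⁺/Na is oxidized (anode), so E°cell = E°(Al³⁺/Al) − E°(Na⁺/Na).
E°(Na⁺/Na) = E°(cathode) − E°cell = −1.67 − (+1.04) = −2.71 V.

−2.71 V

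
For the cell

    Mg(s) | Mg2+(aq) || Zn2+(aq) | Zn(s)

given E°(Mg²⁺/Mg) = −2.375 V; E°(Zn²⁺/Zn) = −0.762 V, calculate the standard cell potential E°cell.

+1.613 V

By convention the left-hand electrode in cell notation is the anode (oxidation) and the right-hand electrode is the cathode (reduction).
E°cell = E°(right) − E°(left) = −0.762 − (−2.375) = +1.613 V.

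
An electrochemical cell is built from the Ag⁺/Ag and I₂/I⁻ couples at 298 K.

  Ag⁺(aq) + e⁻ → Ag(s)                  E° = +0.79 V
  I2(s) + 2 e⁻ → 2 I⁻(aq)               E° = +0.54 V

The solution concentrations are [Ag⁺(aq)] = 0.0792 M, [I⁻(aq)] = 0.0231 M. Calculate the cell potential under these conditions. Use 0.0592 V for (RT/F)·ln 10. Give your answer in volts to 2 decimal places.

Ag⁺/Ag is reduced (cathode, E° = +0.79 V) and I₂/I⁻ is oxidized (anode).
The standard potential is +0.79 − (+0.54) = +0.25 V and the balanced reaction transfers n = 2 electrons.
For the overall reaction 2 Ag⁺(aq) + 2 I⁻(aq) → 2 Ag(s) + I2(s), Q = 1 / ([Ag⁺(aq)]^2·[I⁻(aq)]^2) = 2.99×10^5, giving log Q = 5.475.
Applying E = E° − (RT ln10/nF)·log Q gives +0.25 − (0.0592/2)(5.475) = +0.09 V.

+0.09 V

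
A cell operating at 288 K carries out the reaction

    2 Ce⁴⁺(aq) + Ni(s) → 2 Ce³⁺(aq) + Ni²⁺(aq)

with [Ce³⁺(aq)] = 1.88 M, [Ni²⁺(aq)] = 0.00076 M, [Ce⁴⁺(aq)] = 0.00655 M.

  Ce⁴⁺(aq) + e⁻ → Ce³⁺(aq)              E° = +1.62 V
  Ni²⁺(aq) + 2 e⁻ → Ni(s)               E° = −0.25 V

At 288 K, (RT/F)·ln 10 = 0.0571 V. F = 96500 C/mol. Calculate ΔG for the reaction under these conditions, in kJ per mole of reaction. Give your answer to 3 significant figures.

E°cell = +1.62 − (−0.25) = +1.87 V; the balanced reaction transfers n = 2 electrons.
Here Q = ([Ce³⁺(aq)]^2·[Ni²⁺(aq)]) / [Ce⁴⁺(aq)]^2 = 62.6 (log Q = 1.797), giving E = +1.87 − (0.0571/2)·(1.797) = +1.8187 V.
ΔG = −nFE = −(2)(96500)(+1.8187) J/mol = −351 kJ/mol.

−351 kJ/mol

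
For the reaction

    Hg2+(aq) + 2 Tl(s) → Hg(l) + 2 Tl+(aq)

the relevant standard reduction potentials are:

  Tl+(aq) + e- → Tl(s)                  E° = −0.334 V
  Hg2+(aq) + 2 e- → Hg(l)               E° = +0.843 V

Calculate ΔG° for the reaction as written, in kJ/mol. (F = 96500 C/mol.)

In the reaction as written Hg2+(aq) is reduced, so the Hg²⁺/Hg couple is the cathode and Tl⁺/Tl is the anode.
E°cell = +0.843 − (−0.334) = +1.177 V; balancing electrons gives n = 2.
ΔG° = −nFE°cell = −(2)(96500)(+1.177) J/mol = −227 kJ/mol.

−227 kJ/mol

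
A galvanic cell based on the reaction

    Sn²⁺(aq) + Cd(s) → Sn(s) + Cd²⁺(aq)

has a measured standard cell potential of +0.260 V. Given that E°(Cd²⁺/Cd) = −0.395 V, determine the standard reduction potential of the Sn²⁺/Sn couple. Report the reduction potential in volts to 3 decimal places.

In the reaction as written the Sn²⁺/Sn couple is reduced (cathode) and Cd²⁺/Cd is oxidized (anode), so E°cell = E°(Sn²⁺/Sn) − E°(Cd²⁺/Cd).
E°(Sn²⁺/Sn) = E°cell + E°(anode) = +0.260 + (−0.395) = −0.135 V.

−0.135 V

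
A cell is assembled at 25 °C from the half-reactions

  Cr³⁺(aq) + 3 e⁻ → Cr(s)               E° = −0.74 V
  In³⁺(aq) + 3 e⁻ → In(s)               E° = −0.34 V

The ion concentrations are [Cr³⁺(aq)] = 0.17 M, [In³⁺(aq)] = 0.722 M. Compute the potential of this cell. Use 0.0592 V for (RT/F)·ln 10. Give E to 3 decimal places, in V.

+0.412 V

Since E°(In³⁺/In) > E°(Cr³⁺/Cr), In³⁺/In serves as the cathode.
E°cell = −0.34 − (−0.74) = +0.40 V, with n = 3 electrons transferred.
Balancing gives In³⁺(aq) + Cr(s) → In(s) + Cr³⁺(aq); hence Q = [Cr³⁺(aq)] / [In³⁺(aq)] = 0.235 (log Q = −0.628).
Applying E = E° − (RT ln10/nF)·log Q gives +0.40 − (0.0592/3)(−0.628) = +0.412 V.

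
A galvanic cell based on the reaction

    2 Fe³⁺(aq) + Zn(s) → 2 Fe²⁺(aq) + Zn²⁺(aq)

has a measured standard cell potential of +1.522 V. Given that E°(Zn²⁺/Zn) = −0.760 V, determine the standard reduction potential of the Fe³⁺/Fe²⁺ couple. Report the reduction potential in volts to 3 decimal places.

+0.762 V

In the reaction as written the Fe³⁺/Fe²⁺ couple is reduced (cathode) and Zn²⁺/Zn is oxidized (anode), so E°cell = E°(Fe³⁺/Fe²⁺) − E°(Zn²⁺/Zn).
E°(Fe³⁺/Fe²⁺) = E°cell + E°(anode) = +1.522 + (−0.760) = +0.762 V.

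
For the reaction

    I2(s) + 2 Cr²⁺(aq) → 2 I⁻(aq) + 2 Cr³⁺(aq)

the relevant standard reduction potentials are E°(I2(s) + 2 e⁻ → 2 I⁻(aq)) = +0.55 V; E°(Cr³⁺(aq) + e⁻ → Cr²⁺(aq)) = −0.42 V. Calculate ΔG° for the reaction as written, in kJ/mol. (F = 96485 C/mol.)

−187 kJ/mol

In the reaction as written I2(s) is reduced, so the I₂/I⁻ couple is the cathode and Cr³⁺/Cr²⁺ is the anode.
E°cell = +0.55 − (−0.42) = +0.97 V; balancing electrons gives n = 2.
ΔG° = −nFE°cell = −(2)(96485)(+0.97) J/mol = −187 kJ/mol.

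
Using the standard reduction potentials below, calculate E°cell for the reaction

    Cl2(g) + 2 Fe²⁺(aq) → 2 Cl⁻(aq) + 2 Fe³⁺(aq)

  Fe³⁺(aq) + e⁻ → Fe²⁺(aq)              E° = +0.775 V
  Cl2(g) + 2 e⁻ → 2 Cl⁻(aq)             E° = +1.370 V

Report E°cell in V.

Cl2(g) gains electrons, so the Cl₂/Cl⁻ couple is the cathode; the Fe³⁺/Fe²⁺ couple is the anode.
E°cell = E°(cathode) − E°(anode) = +1.370 − (+0.775) = +0.595 V.
The positive value indicates the reaction is spontaneous as written.

+0.595 V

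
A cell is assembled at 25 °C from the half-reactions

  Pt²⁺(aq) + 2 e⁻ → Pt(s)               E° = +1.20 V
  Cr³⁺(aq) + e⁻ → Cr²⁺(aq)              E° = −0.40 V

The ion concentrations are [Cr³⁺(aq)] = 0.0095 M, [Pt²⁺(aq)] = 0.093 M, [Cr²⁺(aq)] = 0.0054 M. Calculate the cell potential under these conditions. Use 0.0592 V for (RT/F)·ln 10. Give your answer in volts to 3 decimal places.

Since E°(Pt²⁺/Pt) > E°(Cr³⁺/Cr²⁺), Pt²⁺/Pt serves as the cathode.
The standard potential is +1.20 − (−0.40) = +1.60 V and the balanced reaction transfers n = 2 electrons.
For the overall reaction Pt²⁺(aq) + 2 Cr²⁺(aq) → Pt(s) + 2 Cr³⁺(aq), Q = [Cr³⁺(aq)]^2 / ([Pt²⁺(aq)]·[Cr²⁺(aq)]^2) = 33.3, giving log Q = 1.522.
E = E° − (0.0592/n)·log Q = +1.60 − (0.0592/2)(1.522) = +1.555 V.

+1.555 V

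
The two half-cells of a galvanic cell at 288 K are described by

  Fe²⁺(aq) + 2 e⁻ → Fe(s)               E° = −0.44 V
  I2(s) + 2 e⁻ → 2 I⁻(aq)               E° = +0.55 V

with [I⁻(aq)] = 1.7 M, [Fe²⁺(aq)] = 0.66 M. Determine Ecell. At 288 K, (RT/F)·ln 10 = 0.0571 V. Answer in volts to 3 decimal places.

+0.982 V

Since E°(I₂/I⁻) > E°(Fe²⁺/Fe), I₂/I⁻ serves as the cathode.
E°cell = E°cat − E°an = +0.55 − (−0.44) = +0.99 V; n = 2.
Balancing gives I2(s) + Fe(s) → 2 I⁻(aq) + Fe²⁺(aq); hence Q = [I⁻(aq)]^2·[Fe²⁺(aq)] = 1.91 (log Q = 0.280).
Applying E = E° − (RT ln10/nF)·log Q gives +0.99 − (0.0571/2)(0.280) = +0.982 V.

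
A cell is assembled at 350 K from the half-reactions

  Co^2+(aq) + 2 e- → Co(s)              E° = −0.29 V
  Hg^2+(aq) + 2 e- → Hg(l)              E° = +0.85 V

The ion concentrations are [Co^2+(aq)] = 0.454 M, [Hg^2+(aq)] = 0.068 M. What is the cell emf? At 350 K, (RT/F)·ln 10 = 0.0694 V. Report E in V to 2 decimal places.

+1.11 V

Since E°(Hg²⁺/Hg) > E°(Co²⁺/Co), Hg²⁺/Hg serves as the cathode.
E°cell = +0.85 − (−0.29) = +1.14 V, with n = 2 electrons transferred.
Balancing gives Hg^2+(aq) + Co(s) → Hg(l) + Co^2+(aq); hence Q = [Co^2+(aq)] / [Hg^2+(aq)] = 6.68 (log Q = 0.825).
By the Nernst equation, E = +1.14 − (0.0694/2)·(0.825) = +1.11 V.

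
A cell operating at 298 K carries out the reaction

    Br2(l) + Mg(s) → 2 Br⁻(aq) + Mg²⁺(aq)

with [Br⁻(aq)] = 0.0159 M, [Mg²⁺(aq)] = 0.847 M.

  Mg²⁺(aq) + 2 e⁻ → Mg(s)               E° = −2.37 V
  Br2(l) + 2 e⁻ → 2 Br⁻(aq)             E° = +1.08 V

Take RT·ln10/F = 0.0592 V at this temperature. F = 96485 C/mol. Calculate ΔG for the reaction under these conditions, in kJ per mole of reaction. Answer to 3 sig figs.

The standard cell potential is +1.08 − (−2.37) = +3.45 V, with n = 2 electrons in the balanced equation.
Here Q = [Br⁻(aq)]^2·[Mg²⁺(aq)] = 0.000214 (log Q = −3.669), giving E = +3.45 − (0.0592/2)·(−3.669) = +3.5586 V.
ΔG = −nFE = −(2)(96485)(+3.5586) J/mol = −687 kJ/mol.

−687 kJ/mol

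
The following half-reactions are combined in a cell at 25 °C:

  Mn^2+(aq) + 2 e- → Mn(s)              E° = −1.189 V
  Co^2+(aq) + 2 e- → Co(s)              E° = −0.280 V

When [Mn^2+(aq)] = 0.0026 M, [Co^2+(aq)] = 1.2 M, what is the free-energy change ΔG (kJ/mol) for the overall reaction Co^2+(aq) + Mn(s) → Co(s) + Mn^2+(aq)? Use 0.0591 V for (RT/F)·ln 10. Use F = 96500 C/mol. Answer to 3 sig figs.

−191 kJ/mol

With Co²⁺/Co reduced at the cathode, E°cell = −0.280 − (−1.189) = +0.909 V and n = 2.
Q = [Mn^2+(aq)] / [Co^2+(aq)] = 0.00217, so log Q = −2.664 and E = +0.909 − (0.0591/2)(−2.664) = +0.9877 V.
Finally ΔG = −nFE = −(2)(96500 C/mol)(+0.9877 V) = −191 kJ/mol.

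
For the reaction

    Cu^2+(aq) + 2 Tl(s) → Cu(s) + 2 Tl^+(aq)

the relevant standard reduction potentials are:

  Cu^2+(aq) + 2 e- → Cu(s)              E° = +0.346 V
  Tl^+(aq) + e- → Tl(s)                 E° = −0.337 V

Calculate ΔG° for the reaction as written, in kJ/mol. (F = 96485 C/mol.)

In the reaction as written Cu^2+(aq) is reduced, so the Cu²⁺/Cu couple is the cathode and Tl⁺/Tl is the anode.
E°cell = +0.346 − (−0.337) = +0.683 V; balancing electrons gives n = 2.
ΔG° = −nFE°cell = −(2)(96485)(+0.683) J/mol = −132 kJ/mol.

−132 kJ/mol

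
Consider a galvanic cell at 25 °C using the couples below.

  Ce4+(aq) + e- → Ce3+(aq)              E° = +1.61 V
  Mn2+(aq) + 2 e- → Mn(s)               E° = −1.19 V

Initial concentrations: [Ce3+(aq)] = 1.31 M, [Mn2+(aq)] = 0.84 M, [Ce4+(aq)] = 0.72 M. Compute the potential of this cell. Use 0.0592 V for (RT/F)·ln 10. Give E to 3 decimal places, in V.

Ce⁴⁺/Ce³⁺ is reduced (cathode, E° = +1.61 V) and Mn²⁺/Mn is oxidized (anode).
The standard potential is +1.61 − (−1.19) = +2.80 V and the balanced reaction transfers n = 2 electrons.
The balanced reaction is 2 Ce4+(aq) + Mn(s) → 2 Ce3+(aq) + Mn2+(aq), so Q = ([Ce3+(aq)]^2·[Mn2+(aq)]) / [Ce4+(aq)]^2 = 2.78 and log Q = 0.444.
Applying E = E° − (RT ln10/nF)·log Q gives +2.80 − (0.0592/2)(0.444) = +2.787 V.

+2.787 V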